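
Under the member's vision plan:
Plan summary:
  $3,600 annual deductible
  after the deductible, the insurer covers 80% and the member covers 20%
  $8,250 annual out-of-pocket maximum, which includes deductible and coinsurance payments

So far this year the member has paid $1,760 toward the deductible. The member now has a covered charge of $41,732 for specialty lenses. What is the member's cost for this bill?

$1,760 of the $3,600 deductible is already met, leaving $1,840.
That leaves $41,732 − $1,840 = $39,892 for coinsurance.
Member's 20% share of $39,892 is $7,978.40.
That puts the member's cost at $1,840 + $7,978.40 = $9,818.40 before any cap.
Year-to-date out-of-pocket would reach $1,760 + $9,818.40 = $11,578.40, above the $8,250 maximum, so the member pays only $8,250 − $1,760 = $6,490.

$6,490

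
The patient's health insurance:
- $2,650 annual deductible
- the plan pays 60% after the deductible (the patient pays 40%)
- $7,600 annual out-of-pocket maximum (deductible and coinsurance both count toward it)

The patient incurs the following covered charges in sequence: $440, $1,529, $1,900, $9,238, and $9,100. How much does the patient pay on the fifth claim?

$767.20

Bill 1, $440: fully absorbed by the deductible. Patient pays $440; OOP now $440.
Bill 2, $1,529: fully absorbed by the deductible. Cost to patient: $1,529. OOP to date $1,969.
Bill 3, $1,900: $681 to deductible, leaving $1,219; coinsurance $1,219 × 40% = $487.60. Cost to patient: $1,168.60. OOP to date $3,137.60.
Bill 4, $9,238: deductible met; 40% of $9,238 = $3,695.20. Patient owes $3,695.20 (running OOP $6,832.80).
Bill 5, $9,100: deductible met; 40% of $9,100 = $3,640. Adding that to $6,832.80 gives $10,472.80, past the $7,600 cap; patient pays only $7,600 − $6,832.80 = $767.20.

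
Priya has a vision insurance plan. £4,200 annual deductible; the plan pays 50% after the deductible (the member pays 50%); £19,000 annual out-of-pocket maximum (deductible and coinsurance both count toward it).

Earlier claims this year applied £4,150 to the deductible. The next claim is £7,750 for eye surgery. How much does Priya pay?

£3,900

Remaining deductible: £4,200 − £4,150 = £50.
The remaining £7,700 (= £7,750 − £50) moves to coinsurance.
Member's 50% share of £7,700 is £3,850.
So the member owes £50 + £3,850 = £3,900 before any cap.
Total out-of-pocket so far would be £4,150 + £3,900 = £8,050, below the £19,000 cap — no reduction.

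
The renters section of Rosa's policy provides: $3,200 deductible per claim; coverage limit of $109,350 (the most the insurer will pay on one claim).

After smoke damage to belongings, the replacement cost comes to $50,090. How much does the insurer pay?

$46,890

Less the $3,200 deductible: $50,090 − $3,200 = $46,890.
That's under the $109,350 cap, so the insurer reimburses the full $46,890.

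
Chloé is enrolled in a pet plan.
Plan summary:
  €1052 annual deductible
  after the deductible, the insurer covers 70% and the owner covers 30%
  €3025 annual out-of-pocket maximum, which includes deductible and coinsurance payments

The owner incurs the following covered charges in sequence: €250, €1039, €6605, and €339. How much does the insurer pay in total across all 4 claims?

€5208

Bill 1, €250: entire amount goes to the deductible. Cost to owner: €250. OOP to date €250. Insurer: €250 − €250 = €0.
Bill 2, €1039: €802 finishes the deductible; €237 goes to coinsurance; 30% of €237 = €71.10. Owner owes €873.10 (running OOP €1123.10). Plan pays €1039 − €873.10 = €165.90.
Bill 3, €6605: 30% coinsurance on €6605 = €1981.50. Adding that to €1123.10 gives €3104.60, past the €3025 cap; owner pays only €3025 − €1123.10 = €1901.90. Plan pays €6605 − €1901.90 = €4703.10.
Bill 4, €339: 30% coinsurance on €339 = €101.70. OOP would hit €3126.70 > €3025, so the cap limits the owner to €3025 − €3025 = €0. Plan pays €339 − €0 = €339.
Insurer total = bills − owner's total = €8233 − €3025 = €5208.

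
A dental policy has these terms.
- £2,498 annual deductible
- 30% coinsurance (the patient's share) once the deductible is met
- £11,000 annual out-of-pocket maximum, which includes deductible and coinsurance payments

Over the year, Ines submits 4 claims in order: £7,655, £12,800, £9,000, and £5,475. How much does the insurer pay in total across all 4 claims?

£23,930

Claim 1 (£7,655): £2,498 to deductible, leaving £5,157; coinsurance £5,157 × 30% = £1,547.10. Patient owes £4,045.10 (running OOP £4,045.10). Insurer: £7,655 − £4,045.10 = £3,609.90.
Claim 2 (£12,800): 30% coinsurance on £12,800 = £3,840. Cost to patient: £3,840. OOP to date £7,885.10. Plan pays £12,800 − £3,840 = £8,960.
Claim 3 (£9,000): 30% coinsurance on £9,000 = £2,700. Cost to patient: £2,700. OOP to date £10,585.10. Insurer: £9,000 − £2,700 = £6,300.
Claim 4 (£5,475): 30% coinsurance on £5,475 = £1,642.50. OOP would hit £12,227.60 > £11,000, so the cap limits the patient to £11,000 − £10,585.10 = £414.90. Insurer: £5,475 − £414.90 = £5,060.10.
Insurer total: £3,609.90 + £8,960 + £6,300 + £5,060.10 = £23,930.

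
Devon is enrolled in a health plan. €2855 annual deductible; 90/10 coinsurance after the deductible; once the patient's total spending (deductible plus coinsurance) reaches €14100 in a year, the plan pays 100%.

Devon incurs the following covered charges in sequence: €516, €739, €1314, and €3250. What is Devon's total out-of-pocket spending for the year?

€3151.40

Claim 1 — €516: fully absorbed by the deductible. Patient owes €516 (running OOP €516).
Claim 2 — €739: fully absorbed by the deductible. Cost to patient: €739. OOP to date €1255.
Claim 3 — €1314: all of it applies to the deductible. Patient owes €1314 (running OOP €2569).
Claim 4 — €3250: deductible takes €286, €2964 remains; coinsurance €2964 × 10% = €296.40. Patient pays €582.40; OOP now €3151.40.
Total paid by the patient: €516 + €739 + €1314 + €582.40 = €3151.40.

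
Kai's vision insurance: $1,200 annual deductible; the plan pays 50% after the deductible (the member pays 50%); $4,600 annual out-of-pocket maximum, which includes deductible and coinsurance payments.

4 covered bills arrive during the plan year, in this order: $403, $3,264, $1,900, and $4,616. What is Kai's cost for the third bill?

$950

Claim 1 ($403): fully absorbed by the deductible. Member owes $403 (running OOP $403).
Claim 2 ($3,264): deductible takes $797, $2,467 remains; coinsurance $2,467 × 50% = $1,233.50. Cost to member: $2,030.50. OOP to date $2,433.50.
Claim 3 ($1,900): deductible already satisfied, so member's share is 50% × $1,900 = $950. Member owes $950 (running OOP $3,383.50).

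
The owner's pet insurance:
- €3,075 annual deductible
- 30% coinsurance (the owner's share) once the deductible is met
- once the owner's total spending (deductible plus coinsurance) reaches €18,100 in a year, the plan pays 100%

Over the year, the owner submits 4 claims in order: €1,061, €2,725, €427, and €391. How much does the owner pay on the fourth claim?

#1 (€1,061): all of it applies to the deductible. Owner pays €1,061; OOP now €1,061.
#2 (€2,725): €2,014 to deductible, leaving €711; owner's 30% is €213.30. Owner pays €2,227.30; OOP now €3,288.30.
#3 (€427): deductible already satisfied, so owner's share is 30% × €427 = €128.10. Cost to owner: €128.10. OOP to date €3,416.40.
#4 (€391): deductible already satisfied, so owner's share is 30% × €391 = €117.30. Cost to owner: €117.30. OOP to date €3,533.70.

€117.30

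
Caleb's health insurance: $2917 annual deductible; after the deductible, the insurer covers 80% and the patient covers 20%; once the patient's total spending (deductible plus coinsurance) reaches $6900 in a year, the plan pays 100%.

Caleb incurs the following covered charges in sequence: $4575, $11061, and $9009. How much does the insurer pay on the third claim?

Claim 1 — $4575: deductible takes $2917, $1658 remains; coinsurance $1658 × 20% = $331.60. Cost to patient: $3248.60. OOP to date $3248.60. Insurer: $4575 − $3248.60 = $1326.40.
Claim 2 — $11061: deductible already satisfied, so patient's share is 20% × $11061 = $2212.20. Patient owes $2212.20 (running OOP $5460.80). Insurer: $11061 − $2212.20 = $8848.80.
Claim 3 — $9009: deductible met; 20% of $9009 = $1801.80. OOP would hit $7262.60 > $6900, so the cap limits the patient to $6900 − $5460.80 = $1439.20. Insurer: $9009 − $1439.20 = $7569.80.

$7569.80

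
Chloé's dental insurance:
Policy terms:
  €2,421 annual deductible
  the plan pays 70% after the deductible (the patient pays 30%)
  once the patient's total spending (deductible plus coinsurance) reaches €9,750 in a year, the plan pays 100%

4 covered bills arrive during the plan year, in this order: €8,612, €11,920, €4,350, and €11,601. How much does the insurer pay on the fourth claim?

€11,010.30

Claim 1 — €8,612: €2,421 to deductible, leaving €6,191; 30% of €6,191 = €1,857.30. Cost to patient: €4,278.30. OOP to date €4,278.30. Plan pays €8,612 − €4,278.30 = €4,333.70.
Claim 2 — €11,920: deductible already satisfied, so patient's share is 30% × €11,920 = €3,576. Cost to patient: €3,576. OOP to date €7,854.30. Insurer: €11,920 − €3,576 = €8,344.
Claim 3 — €4,350: deductible met; 30% of €4,350 = €1,305. Patient pays €1,305; OOP now €9,159.30. Insurer: €4,350 − €1,305 = €3,045.
Claim 4 — €11,601: deductible already satisfied, so patient's share is 30% × €11,601 = €3,480.30. Adding that to €9,159.30 gives €12,639.60, past the €9,750 cap; patient pays only €9,750 − €9,159.30 = €590.70. Plan pays €11,601 − €590.70 = €11,010.30.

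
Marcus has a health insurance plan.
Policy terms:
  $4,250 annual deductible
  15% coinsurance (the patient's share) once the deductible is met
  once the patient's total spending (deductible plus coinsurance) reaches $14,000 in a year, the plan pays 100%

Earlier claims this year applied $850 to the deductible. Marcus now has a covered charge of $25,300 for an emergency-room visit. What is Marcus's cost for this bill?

$6,685

$850 of the $4,250 deductible is already met, leaving $3,400.
After the $3,400 deductible portion, $25,300 − $3,400 = $21,900 is subject to coinsurance.
Coinsurance: $21,900 × 15% = $3,285.
That puts the patient's cost at $3,400 + $3,285 = $6,685 before any cap.
Total out-of-pocket so far would be $850 + $6,685 = $7,535, below the $14,000 cap — no reduction.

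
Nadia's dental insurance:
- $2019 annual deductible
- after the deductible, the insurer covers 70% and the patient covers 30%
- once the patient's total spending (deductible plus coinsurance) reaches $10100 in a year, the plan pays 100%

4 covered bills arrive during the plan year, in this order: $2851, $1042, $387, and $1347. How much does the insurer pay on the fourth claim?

Bill 1, $2851: deductible takes $2019, $832 remains; 30% of $832 = $249.60. Patient pays $2268.60; OOP now $2268.60. Plan pays $2851 − $2268.60 = $582.40.
Bill 2, $1042: deductible already satisfied, so patient's share is 30% × $1042 = $312.60. Cost to patient: $312.60. OOP to date $2581.20. Plan pays $1042 − $312.60 = $729.40.
Bill 3, $387: deductible already satisfied, so patient's share is 30% × $387 = $116.10. Patient owes $116.10 (running OOP $2697.30). Plan pays $387 − $116.10 = $270.90.
Bill 4, $1347: deductible already satisfied, so patient's share is 30% × $1347 = $404.10. Cost to patient: $404.10. OOP to date $3101.40. Insurer: $1347 − $404.10 = $942.90.

$942.90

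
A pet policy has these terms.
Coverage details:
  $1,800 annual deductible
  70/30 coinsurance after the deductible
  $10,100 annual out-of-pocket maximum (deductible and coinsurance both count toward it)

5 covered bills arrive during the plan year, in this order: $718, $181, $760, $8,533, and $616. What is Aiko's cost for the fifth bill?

Bill 1, $718: entire amount goes to the deductible. Owner pays $718; OOP now $718.
Bill 2, $181: all of it applies to the deductible. Cost to owner: $181. OOP to date $899.
Bill 3, $760: entire amount goes to the deductible. Owner pays $760; OOP now $1,659.
Bill 4, $8,533: deductible takes $141, $8,392 remains; owner's 30% is $2,517.60. Cost to owner: $2,658.60. OOP to date $4,317.60.
Bill 5, $616: deductible already satisfied, so owner's share is 30% × $616 = $184.80. Owner pays $184.80; OOP now $4,502.40.

$184.80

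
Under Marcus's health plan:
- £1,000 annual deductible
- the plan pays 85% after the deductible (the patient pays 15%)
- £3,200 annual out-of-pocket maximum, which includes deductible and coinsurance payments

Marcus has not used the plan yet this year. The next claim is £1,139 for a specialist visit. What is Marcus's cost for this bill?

£1,020.85

Deductible not yet touched, so the first £1,000 of the bill goes to the deductible.
After the £1,000 deductible portion, £1,139 − £1,000 = £139 is subject to coinsurance.
15% of £139 = £20.85 falls to the patient.
Patient responsibility before any cap: £1,000 + £20.85 = £1,020.85.
Year-to-date out-of-pocket becomes £0 + £1,020.85 = £1,020.85, still under the £3,200 maximum, so no cap applies.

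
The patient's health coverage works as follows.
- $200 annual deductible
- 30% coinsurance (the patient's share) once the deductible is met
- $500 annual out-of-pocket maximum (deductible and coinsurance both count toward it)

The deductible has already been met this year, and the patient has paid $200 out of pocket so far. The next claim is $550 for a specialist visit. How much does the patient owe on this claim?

The deductible is already satisfied, so the full bill goes to coinsurance.
Patient's 30% share of $550 is $165.
Total out-of-pocket so far would be $200 + $165 = $365, below the $500 cap — no reduction.

$165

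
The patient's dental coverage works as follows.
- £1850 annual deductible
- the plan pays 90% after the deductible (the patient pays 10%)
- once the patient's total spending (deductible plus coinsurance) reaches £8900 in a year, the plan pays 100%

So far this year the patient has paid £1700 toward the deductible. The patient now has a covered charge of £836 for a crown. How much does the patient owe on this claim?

£218.60

Deductible still to meet: £1850 − £1700 = £150.
The remaining £686 (= £836 − £150) moves to coinsurance.
Coinsurance: £686 × 10% = £68.60.
So the patient owes £150 + £68.60 = £218.60 before any cap.
Year-to-date out-of-pocket becomes £1700 + £218.60 = £1918.60, still under the £8900 maximum, so no cap applies.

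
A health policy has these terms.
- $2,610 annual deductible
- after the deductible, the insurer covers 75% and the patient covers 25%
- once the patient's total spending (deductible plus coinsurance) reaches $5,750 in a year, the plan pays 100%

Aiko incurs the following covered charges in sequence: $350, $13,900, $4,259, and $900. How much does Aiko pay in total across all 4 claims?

Bill 1, $350: entire amount goes to the deductible. Cost to patient: $350. OOP to date $350.
Bill 2, $13,900: $2,260 finishes the deductible; $11,640 goes to coinsurance; patient's 25% is $2,910. Patient pays $5,170; OOP now $5,520.
Bill 3, $4,259: deductible met; 25% of $4,259 = $1,064.75. Adding that to $5,520 gives $6,584.75, past the $5,750 cap; patient pays only $5,750 − $5,520 = $230.
Bill 4, $900: deductible met; 25% of $900 = $225. OOP would hit $5,975 > $5,750, so the cap limits the patient to $5,750 − $5,750 = $0.
Total paid by the patient: $350 + $5,170 + $230 + $0 = $5,750.

$5,750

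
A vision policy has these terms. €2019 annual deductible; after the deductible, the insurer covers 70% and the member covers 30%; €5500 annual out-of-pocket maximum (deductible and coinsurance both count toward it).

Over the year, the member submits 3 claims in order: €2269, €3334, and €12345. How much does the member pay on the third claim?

Claim 1 — €2269: €2019 finishes the deductible; €250 goes to coinsurance; coinsurance €250 × 30% = €75. Member owes €2094 (running OOP €2094).
Claim 2 — €3334: 30% coinsurance on €3334 = €1000.20. Member pays €1000.20; OOP now €3094.20.
Claim 3 — €12345: deductible already satisfied, so member's share is 30% × €12345 = €3703.50. Adding that to €3094.20 gives €6797.70, past the €5500 cap; member pays only €5500 − €3094.20 = €2405.80.

€2405.80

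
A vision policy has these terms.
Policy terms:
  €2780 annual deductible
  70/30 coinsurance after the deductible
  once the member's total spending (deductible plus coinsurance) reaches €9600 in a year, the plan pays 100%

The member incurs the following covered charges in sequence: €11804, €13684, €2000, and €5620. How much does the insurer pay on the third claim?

Bill 1, €11804: €2780 to deductible, leaving €9024; 30% of €9024 = €2707.20. Cost to member: €5487.20. OOP to date €5487.20. Plan pays €11804 − €5487.20 = €6316.80.
Bill 2, €13684: deductible met; 30% of €13684 = €4105.20. Member owes €4105.20 (running OOP €9592.40). Plan pays €13684 − €4105.20 = €9578.80.
Bill 3, €2000: deductible met; 30% of €2000 = €600. That would push OOP to €10192.40, over the €9600 cap, so member pays €9600 − €9592.40 = €7.60. Plan pays €2000 − €7.60 = €1992.40.

€1992.40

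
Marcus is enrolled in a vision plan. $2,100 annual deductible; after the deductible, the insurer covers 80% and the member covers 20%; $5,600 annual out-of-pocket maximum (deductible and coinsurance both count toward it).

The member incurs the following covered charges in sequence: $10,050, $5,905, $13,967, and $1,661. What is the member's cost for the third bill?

Claim 1 — $10,050: $2,100 to deductible, leaving $7,950; member's 20% is $1,590. Cost to member: $3,690. OOP to date $3,690.
Claim 2 — $5,905: deductible already satisfied, so member's share is 20% × $5,905 = $1,181. Cost to member: $1,181. OOP to date $4,871.
Claim 3 — $13,967: deductible met; 20% of $13,967 = $2,793.40. That would push OOP to $7,664.40, over the $5,600 cap, so member pays $5,600 − $4,871 = $729.

$729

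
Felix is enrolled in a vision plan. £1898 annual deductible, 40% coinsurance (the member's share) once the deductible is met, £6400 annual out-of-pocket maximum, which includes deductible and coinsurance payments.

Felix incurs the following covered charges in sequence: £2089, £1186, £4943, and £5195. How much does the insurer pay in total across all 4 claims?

£7013

Claim 1 (£2089): £1898 to deductible, leaving £191; member's 40% is £76.40. Member owes £1974.40 (running OOP £1974.40). Insurer: £2089 − £1974.40 = £114.60.
Claim 2 (£1186): deductible already satisfied, so member's share is 40% × £1186 = £474.40. Cost to member: £474.40. OOP to date £2448.80. Insurer: £1186 − £474.40 = £711.60.
Claim 3 (£4943): deductible met; 40% of £4943 = £1977.20. Member pays £1977.20; OOP now £4426. Insurer: £4943 − £1977.20 = £2965.80.
Claim 4 (£5195): 40% coinsurance on £5195 = £2078. Adding that to £4426 gives £6504, past the £6400 cap; member pays only £6400 − £4426 = £1974. Plan pays £5195 − £1974 = £3221.
Insurer total: £114.60 + £711.60 + £2965.80 + £3221 = £7013.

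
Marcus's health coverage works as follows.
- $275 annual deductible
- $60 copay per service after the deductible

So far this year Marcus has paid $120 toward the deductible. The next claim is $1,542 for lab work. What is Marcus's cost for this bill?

Deductible still to meet: $275 − $120 = $155.
After the $155 deductible portion, $1,542 − $155 = $1,387 is subject to the copay.
Copay on this service: $60.
That puts the patient's cost at $155 + $60 = $215.

$215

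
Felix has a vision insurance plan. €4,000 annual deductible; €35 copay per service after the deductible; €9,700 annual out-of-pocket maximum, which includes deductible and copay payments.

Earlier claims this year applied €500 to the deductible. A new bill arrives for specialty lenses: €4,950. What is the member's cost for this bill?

€500 of the €4,000 deductible is already met, leaving €3,500.
After the €3,500 deductible portion, €4,950 − €3,500 = €1,450 is subject to the copay.
Copay on this service: €35.
Member responsibility before any cap: €3,500 + €35 = €3,535.
Year-to-date out-of-pocket becomes €500 + €3,535 = €4,035, still under the €9,700 maximum, so no cap applies.

€3,535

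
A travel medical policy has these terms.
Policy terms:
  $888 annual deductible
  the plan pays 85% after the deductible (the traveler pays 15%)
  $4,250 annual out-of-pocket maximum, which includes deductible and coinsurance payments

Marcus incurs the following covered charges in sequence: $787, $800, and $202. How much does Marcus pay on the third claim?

$30.30

#1 ($787): entire amount goes to the deductible. Traveler pays $787; OOP now $787.
#2 ($800): $101 finishes the deductible; $699 goes to coinsurance; 15% of $699 = $104.85. Traveler owes $205.85 (running OOP $992.85).
#3 ($202): deductible already satisfied, so traveler's share is 15% × $202 = $30.30. Cost to traveler: $30.30. OOP to date $1,023.15.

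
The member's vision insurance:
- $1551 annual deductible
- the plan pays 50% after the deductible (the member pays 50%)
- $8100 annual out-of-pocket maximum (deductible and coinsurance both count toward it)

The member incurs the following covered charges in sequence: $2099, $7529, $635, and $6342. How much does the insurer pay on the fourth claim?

$4149

Claim 1 ($2099): $1551 to deductible, leaving $548; 50% of $548 = $274. Member pays $1825; OOP now $1825. Insurer: $2099 − $1825 = $274.
Claim 2 ($7529): 50% coinsurance on $7529 = $3764.50. Member owes $3764.50 (running OOP $5589.50). Plan pays $7529 − $3764.50 = $3764.50.
Claim 3 ($635): 50% coinsurance on $635 = $317.50. Member owes $317.50 (running OOP $5907). Plan pays $635 − $317.50 = $317.50.
Claim 4 ($6342): deductible already satisfied, so member's share is 50% × $6342 = $3171. OOP would hit $9078 > $8100, so the cap limits the member to $8100 − $5907 = $2193. Plan pays $6342 − $2193 = $4149.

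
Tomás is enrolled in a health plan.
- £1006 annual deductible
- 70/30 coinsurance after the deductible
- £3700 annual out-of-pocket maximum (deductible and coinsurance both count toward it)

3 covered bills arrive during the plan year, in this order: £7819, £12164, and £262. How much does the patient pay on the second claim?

Bill 1, £7819: £1006 finishes the deductible; £6813 goes to coinsurance; patient's 30% is £2043.90. Patient pays £3049.90; OOP now £3049.90.
Bill 2, £12164: 30% coinsurance on £12164 = £3649.20. That would push OOP to £6699.10, over the £3700 cap, so patient pays £3700 − £3049.90 = £650.10.

£650.10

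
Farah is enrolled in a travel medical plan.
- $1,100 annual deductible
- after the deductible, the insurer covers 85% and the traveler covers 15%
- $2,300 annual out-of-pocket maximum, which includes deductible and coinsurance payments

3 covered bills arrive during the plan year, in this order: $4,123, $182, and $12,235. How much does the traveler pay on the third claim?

Bill 1, $4,123: $1,100 finishes the deductible; $3,023 goes to coinsurance; traveler's 15% is $453.45. Traveler owes $1,553.45 (running OOP $1,553.45).
Bill 2, $182: 15% coinsurance on $182 = $27.30. Cost to traveler: $27.30. OOP to date $1,580.75.
Bill 3, $12,235: deductible already satisfied, so traveler's share is 15% × $12,235 = $1,835.25. Adding that to $1,580.75 gives $3,416, past the $2,300 cap; traveler pays only $2,300 − $1,580.75 = $719.25.

$719.25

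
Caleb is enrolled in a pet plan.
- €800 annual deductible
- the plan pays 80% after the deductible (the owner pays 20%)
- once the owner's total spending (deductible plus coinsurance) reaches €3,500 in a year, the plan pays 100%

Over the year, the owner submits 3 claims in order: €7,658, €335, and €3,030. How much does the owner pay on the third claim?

#1 (€7,658): €800 finishes the deductible; €6,858 goes to coinsurance; 20% of €6,858 = €1,371.60. Owner pays €2,171.60; OOP now €2,171.60.
#2 (€335): deductible met; 20% of €335 = €67. Owner pays €67; OOP now €2,238.60.
#3 (€3,030): deductible met; 20% of €3,030 = €606. Cost to owner: €606. OOP to date €2,844.60.

€606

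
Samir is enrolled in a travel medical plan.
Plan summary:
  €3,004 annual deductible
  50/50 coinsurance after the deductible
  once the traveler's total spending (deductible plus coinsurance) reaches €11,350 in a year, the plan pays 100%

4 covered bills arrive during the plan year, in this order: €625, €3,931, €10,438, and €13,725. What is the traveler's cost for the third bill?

Claim 1 (€625): fully absorbed by the deductible. Traveler owes €625 (running OOP €625).
Claim 2 (€3,931): €2,379 to deductible, leaving €1,552; coinsurance €1,552 × 50% = €776. Traveler owes €3,155 (running OOP €3,780).
Claim 3 (€10,438): deductible met; 50% of €10,438 = €5,219. Cost to traveler: €5,219. OOP to date €8,999.

€5,219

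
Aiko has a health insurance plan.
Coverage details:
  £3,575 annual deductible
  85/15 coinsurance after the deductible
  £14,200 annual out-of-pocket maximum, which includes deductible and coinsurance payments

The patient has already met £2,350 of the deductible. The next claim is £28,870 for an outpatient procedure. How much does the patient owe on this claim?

£5,371.75

£2,350 of the £3,575 deductible is already met, leaving £1,225.
The remaining £27,645 (= £28,870 − £1,225) moves to coinsurance.
Patient's 15% share of £27,645 is £4,146.75.
That puts the patient's cost at £1,225 + £4,146.75 = £5,371.75 before any cap.
Total out-of-pocket so far would be £2,350 + £5,371.75 = £7,721.75, below the £14,200 cap — no reduction.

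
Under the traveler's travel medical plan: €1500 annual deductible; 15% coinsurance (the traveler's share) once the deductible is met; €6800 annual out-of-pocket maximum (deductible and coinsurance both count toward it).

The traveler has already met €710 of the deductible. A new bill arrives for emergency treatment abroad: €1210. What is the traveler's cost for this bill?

Deductible still to meet: €1500 − €710 = €790.
That leaves €1210 − €790 = €420 for coinsurance.
Coinsurance: €420 × 15% = €63.
So the traveler owes €790 + €63 = €853 before any cap.
Year-to-date out-of-pocket becomes €710 + €853 = €1563, still under the €6800 maximum, so no cap applies.

€853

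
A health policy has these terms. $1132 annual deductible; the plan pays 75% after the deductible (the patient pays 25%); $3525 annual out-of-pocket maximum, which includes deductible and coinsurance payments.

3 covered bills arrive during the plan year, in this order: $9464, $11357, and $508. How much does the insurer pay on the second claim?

#1 ($9464): $1132 to deductible, leaving $8332; patient's 25% is $2083. Patient owes $3215 (running OOP $3215). Insurer: $9464 − $3215 = $6249.
#2 ($11357): 25% coinsurance on $11357 = $2839.25. OOP would hit $6054.25 > $3525, so the cap limits the patient to $3525 − $3215 = $310. Plan pays $11357 − $310 = $11047.

$11047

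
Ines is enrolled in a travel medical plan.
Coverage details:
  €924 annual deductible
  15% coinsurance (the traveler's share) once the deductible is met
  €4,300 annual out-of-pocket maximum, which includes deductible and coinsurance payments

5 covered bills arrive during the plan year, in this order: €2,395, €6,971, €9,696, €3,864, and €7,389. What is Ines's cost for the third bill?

€1,454.40

Bill 1, €2,395: €924 finishes the deductible; €1,471 goes to coinsurance; coinsurance €1,471 × 15% = €220.65. Traveler pays €1,144.65; OOP now €1,144.65.
Bill 2, €6,971: 15% coinsurance on €6,971 = €1,045.65. Cost to traveler: €1,045.65. OOP to date €2,190.30.
Bill 3, €9,696: deductible met; 15% of €9,696 = €1,454.40. Traveler owes €1,454.40 (running OOP €3,644.70).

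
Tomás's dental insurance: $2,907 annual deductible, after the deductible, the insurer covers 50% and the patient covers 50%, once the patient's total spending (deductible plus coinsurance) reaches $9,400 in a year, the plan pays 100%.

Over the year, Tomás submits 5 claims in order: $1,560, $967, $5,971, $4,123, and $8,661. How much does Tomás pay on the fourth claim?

Bill 1, $1,560: entire amount goes to the deductible. Patient pays $1,560; OOP now $1,560.
Bill 2, $967: all of it applies to the deductible. Cost to patient: $967. OOP to date $2,527.
Bill 3, $5,971: $380 finishes the deductible; $5,591 goes to coinsurance; coinsurance $5,591 × 50% = $2,795.50. Cost to patient: $3,175.50. OOP to date $5,702.50.
Bill 4, $4,123: deductible met; 50% of $4,123 = $2,061.50. Patient pays $2,061.50; OOP now $7,764.

$2,061.50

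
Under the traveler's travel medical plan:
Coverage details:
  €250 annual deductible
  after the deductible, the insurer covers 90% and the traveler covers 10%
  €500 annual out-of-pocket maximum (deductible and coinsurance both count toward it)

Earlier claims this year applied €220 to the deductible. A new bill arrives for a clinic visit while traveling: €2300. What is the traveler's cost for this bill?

€257

€220 of the €250 deductible is already met, leaving €30.
The remaining €2270 (= €2300 − €30) moves to coinsurance.
Coinsurance: €2270 × 10% = €227.
That puts the traveler's cost at €30 + €227 = €257 before any cap.
Year-to-date out-of-pocket becomes €220 + €257 = €477, still under the €500 maximum, so no cap applies.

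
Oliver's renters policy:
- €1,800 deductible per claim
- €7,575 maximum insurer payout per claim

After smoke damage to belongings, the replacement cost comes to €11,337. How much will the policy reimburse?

€7,575

Subtract the deductible: €11,337 − €1,800 = €9,537.
The €7,575 per-incident cap binds; insurer pays €7,575.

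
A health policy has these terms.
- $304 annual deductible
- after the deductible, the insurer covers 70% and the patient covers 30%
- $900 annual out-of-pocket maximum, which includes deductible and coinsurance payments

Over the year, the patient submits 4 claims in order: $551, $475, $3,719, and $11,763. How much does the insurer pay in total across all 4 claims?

#1 ($551): $304 to deductible, leaving $247; 30% of $247 = $74.10. Patient pays $378.10; OOP now $378.10. Plan pays $551 − $378.10 = $172.90.
#2 ($475): 30% coinsurance on $475 = $142.50. Patient owes $142.50 (running OOP $520.60). Insurer: $475 − $142.50 = $332.50.
#3 ($3,719): deductible already satisfied, so patient's share is 30% × $3,719 = $1,115.70. OOP would hit $1,636.30 > $900, so the cap limits the patient to $900 − $520.60 = $379.40. Insurer: $3,719 − $379.40 = $3,339.60.
#4 ($11,763): deductible met; 30% of $11,763 = $3,528.90. OOP would hit $4,428.90 > $900, so the cap limits the patient to $900 − $900 = $0. Insurer: $11,763 − $0 = $11,763.
Insurer total = bills − patient's total = $16,508 − $900 = $15,608.

$15,608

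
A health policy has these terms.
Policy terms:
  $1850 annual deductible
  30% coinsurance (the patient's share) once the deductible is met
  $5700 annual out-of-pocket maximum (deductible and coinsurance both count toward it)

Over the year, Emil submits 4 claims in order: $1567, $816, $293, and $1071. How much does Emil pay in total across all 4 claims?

$2419.10

Claim 1 ($1567): all of it applies to the deductible. Cost to patient: $1567. OOP to date $1567.
Claim 2 ($816): deductible takes $283, $533 remains; coinsurance $533 × 30% = $159.90. Patient pays $442.90; OOP now $2009.90.
Claim 3 ($293): 30% coinsurance on $293 = $87.90. Patient pays $87.90; OOP now $2097.80.
Claim 4 ($1071): 30% coinsurance on $1071 = $321.30. Patient owes $321.30 (running OOP $2419.10).
Total paid by the patient: $1567 + $442.90 + $87.90 + $321.30 = $2419.10.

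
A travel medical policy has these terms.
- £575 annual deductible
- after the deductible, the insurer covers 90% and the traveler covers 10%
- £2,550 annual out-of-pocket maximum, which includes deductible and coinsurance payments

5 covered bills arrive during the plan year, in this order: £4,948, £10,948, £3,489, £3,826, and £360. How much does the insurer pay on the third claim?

£3,140.10

#1 (£4,948): £575 finishes the deductible; £4,373 goes to coinsurance; coinsurance £4,373 × 10% = £437.30. Cost to traveler: £1,012.30. OOP to date £1,012.30. Insurer: £4,948 − £1,012.30 = £3,935.70.
#2 (£10,948): deductible already satisfied, so traveler's share is 10% × £10,948 = £1,094.80. Traveler pays £1,094.80; OOP now £2,107.10. Plan pays £10,948 − £1,094.80 = £9,853.20.
#3 (£3,489): 10% coinsurance on £3,489 = £348.90. Cost to traveler: £348.90. OOP to date £2,456. Plan pays £3,489 − £348.90 = £3,140.10.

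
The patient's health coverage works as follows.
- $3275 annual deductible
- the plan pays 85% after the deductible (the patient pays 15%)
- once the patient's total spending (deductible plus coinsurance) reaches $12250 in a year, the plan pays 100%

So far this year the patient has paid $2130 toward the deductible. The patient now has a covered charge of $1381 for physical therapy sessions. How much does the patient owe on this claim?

Remaining deductible: $3275 − $2130 = $1145.
After the $1145 deductible portion, $1381 − $1145 = $236 is subject to coinsurance.
15% of $236 = $35.40 falls to the patient.
So the patient owes $1145 + $35.40 = $1180.40 before any cap.
Total out-of-pocket so far would be $2130 + $1180.40 = $3310.40, below the $12250 cap — no reduction.

$1180.40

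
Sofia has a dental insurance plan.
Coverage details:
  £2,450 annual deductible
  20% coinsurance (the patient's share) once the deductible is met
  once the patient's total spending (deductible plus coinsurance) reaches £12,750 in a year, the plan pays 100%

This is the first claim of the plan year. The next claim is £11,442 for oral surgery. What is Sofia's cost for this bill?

£4,248.40

The full £2,450 deductible is still open; £2,450 of this bill applies to it.
That leaves £11,442 − £2,450 = £8,992 for coinsurance.
20% of £8,992 = £1,798.40 falls to the patient.
That puts the patient's cost at £2,450 + £1,798.40 = £4,248.40 before any cap.
Year-to-date out-of-pocket becomes £0 + £4,248.40 = £4,248.40, still under the £12,750 maximum, so no cap applies.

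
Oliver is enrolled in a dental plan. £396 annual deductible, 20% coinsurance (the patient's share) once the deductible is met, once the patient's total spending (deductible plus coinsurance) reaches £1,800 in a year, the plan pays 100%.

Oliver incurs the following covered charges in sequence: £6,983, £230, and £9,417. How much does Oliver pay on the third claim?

#1 (£6,983): £396 finishes the deductible; £6,587 goes to coinsurance; 20% of £6,587 = £1,317.40. Patient owes £1,713.40 (running OOP £1,713.40).
#2 (£230): 20% coinsurance on £230 = £46. Cost to patient: £46. OOP to date £1,759.40.
#3 (£9,417): 20% coinsurance on £9,417 = £1,883.40. OOP would hit £3,642.80 > £1,800, so the cap limits the patient to £1,800 − £1,759.40 = £40.60.

£40.60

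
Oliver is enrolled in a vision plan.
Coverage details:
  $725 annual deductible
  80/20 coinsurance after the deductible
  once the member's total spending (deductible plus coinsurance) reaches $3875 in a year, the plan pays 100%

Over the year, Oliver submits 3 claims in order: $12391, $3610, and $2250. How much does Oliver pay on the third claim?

$94.80

Bill 1, $12391: deductible takes $725, $11666 remains; coinsurance $11666 × 20% = $2333.20. Cost to member: $3058.20. OOP to date $3058.20.
Bill 2, $3610: deductible already satisfied, so member's share is 20% × $3610 = $722. Member pays $722; OOP now $3780.20.
Bill 3, $2250: deductible already satisfied, so member's share is 20% × $2250 = $450. Adding that to $3780.20 gives $4230.20, past the $3875 cap; member pays only $3875 − $3780.20 = $94.80.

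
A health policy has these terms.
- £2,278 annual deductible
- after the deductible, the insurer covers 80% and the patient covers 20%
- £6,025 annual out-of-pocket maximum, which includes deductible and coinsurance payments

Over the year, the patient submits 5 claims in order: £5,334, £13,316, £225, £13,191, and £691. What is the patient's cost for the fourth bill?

Bill 1, £5,334: £2,278 to deductible, leaving £3,056; patient's 20% is £611.20. Cost to patient: £2,889.20. OOP to date £2,889.20.
Bill 2, £13,316: 20% coinsurance on £13,316 = £2,663.20. Cost to patient: £2,663.20. OOP to date £5,552.40.
Bill 3, £225: 20% coinsurance on £225 = £45. Patient pays £45; OOP now £5,597.40.
Bill 4, £13,191: deductible met; 20% of £13,191 = £2,638.20. Adding that to £5,597.40 gives £8,235.60, past the £6,025 cap; patient pays only £6,025 − £5,597.40 = £427.60.

£427.60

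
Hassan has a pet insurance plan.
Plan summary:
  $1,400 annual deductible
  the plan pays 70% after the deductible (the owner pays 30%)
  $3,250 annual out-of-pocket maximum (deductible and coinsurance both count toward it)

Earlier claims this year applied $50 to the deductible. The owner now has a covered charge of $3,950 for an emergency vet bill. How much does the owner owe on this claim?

Deductible still to meet: $1,400 − $50 = $1,350.
The remaining $2,600 (= $3,950 − $1,350) moves to coinsurance.
Coinsurance: $2,600 × 30% = $780.
Owner responsibility before any cap: $1,350 + $780 = $2,130.
Total out-of-pocket so far would be $50 + $2,130 = $2,180, below the $3,250 cap — no reduction.

$2,130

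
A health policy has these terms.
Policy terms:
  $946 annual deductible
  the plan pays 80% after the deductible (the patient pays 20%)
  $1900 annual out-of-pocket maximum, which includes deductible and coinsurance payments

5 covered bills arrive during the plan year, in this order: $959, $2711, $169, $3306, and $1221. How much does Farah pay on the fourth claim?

$375.40

Claim 1 — $959: $946 finishes the deductible; $13 goes to coinsurance; 20% of $13 = $2.60. Cost to patient: $948.60. OOP to date $948.60.
Claim 2 — $2711: deductible already satisfied, so patient's share is 20% × $2711 = $542.20. Cost to patient: $542.20. OOP to date $1490.80.
Claim 3 — $169: deductible met; 20% of $169 = $33.80. Patient owes $33.80 (running OOP $1524.60).
Claim 4 — $3306: deductible already satisfied, so patient's share is 20% × $3306 = $661.20. OOP would hit $2185.80 > $1900, so the cap limits the patient to $1900 − $1524.60 = $375.40.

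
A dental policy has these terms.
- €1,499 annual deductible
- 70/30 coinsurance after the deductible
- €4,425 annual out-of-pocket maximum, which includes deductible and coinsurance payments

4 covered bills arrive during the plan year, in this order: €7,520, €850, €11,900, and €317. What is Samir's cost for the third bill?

€864.70

#1 (€7,520): €1,499 to deductible, leaving €6,021; patient's 30% is €1,806.30. Patient owes €3,305.30 (running OOP €3,305.30).
#2 (€850): deductible met; 30% of €850 = €255. Patient pays €255; OOP now €3,560.30.
#3 (€11,900): deductible met; 30% of €11,900 = €3,570. That would push OOP to €7,130.30, over the €4,425 cap, so patient pays €4,425 − €3,560.30 = €864.70.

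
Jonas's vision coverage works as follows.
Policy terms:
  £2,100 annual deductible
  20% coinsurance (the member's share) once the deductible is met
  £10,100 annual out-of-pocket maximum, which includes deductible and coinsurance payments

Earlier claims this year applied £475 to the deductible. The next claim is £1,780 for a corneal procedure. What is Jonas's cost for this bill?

£475 of the £2,100 deductible is already met, leaving £1,625.
The remaining £155 (= £1,780 − £1,625) moves to coinsurance.
20% of £155 = £31 falls to the member.
That puts the member's cost at £1,625 + £31 = £1,656 before any cap.
Total out-of-pocket so far would be £475 + £1,656 = £2,131, below the £10,100 cap — no reduction.

£1,656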